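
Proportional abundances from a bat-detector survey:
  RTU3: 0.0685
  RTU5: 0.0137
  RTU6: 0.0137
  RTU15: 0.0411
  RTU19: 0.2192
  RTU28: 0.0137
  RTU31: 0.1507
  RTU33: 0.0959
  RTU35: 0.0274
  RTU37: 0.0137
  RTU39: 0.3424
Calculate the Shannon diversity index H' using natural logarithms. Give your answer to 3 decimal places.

Each pᵢ ln pᵢ term (working shown to 5 dp, full precision carried): 0.0685×(-2.68092)=-0.18364, 0.0137×(-4.29036)=-0.05878, 0.0137×(-4.29036)=-0.05878, 0.0411×(-3.19175)=-0.13118, 0.2192×(-1.51777)=-0.33270, 0.0137×(-4.29036)=-0.05878, 0.1507×(-1.89246)=-0.28519, 0.0959×(-2.34445)=-0.22483, 0.0274×(-3.59721)=-0.09856, 0.0137×(-4.29036)=-0.05878, 0.3424×(-1.07178)=-0.36698.
Sum = -1.85820, so H' = 1.858.

1.858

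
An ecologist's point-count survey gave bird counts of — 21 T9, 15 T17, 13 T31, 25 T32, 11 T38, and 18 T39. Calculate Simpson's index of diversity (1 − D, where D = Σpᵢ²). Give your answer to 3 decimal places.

0.820

Total N = 21+15+13+25+11+18 = 103, so the proportions are 0.20388, 0.14563, 0.12621, 0.24272, 0.1068, 0.17476 (working shown to 5 dp, full precision carried).
D = 0.20388² + 0.14563² + 0.12621² + 0.24272² + 0.1068² + 0.17476² = 0.04157 + 0.02121 + 0.01593 + 0.05891 + 0.01141 + 0.03054 = 0.17956.
So 1 − D = 0.82044, i.e. 0.820 to 3 decimal places.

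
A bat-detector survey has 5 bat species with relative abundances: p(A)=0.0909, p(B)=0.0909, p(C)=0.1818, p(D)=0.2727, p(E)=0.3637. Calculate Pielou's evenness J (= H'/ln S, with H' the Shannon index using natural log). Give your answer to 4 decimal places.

H' = −Σ pᵢ ln pᵢ = −((-0.217978) + (-0.217978) + (-0.309941) + (-0.354342) + (-0.367856)) = 1.468094 (working shown to 6 dp, full precision carried).
With S = 5 species, ln S = 1.609438, so J = 1.468094/1.609438 = 0.912178, i.e. 0.9122 to 4 decimal places.

0.9122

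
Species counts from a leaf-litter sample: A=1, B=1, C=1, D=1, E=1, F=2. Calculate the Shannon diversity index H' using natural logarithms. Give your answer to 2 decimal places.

1.75

Total N = 1+1+1+1+1+2 = 7, so the proportions are 0.1429, 0.1429, 0.1429, 0.1429, 0.1429, 0.2857 (working shown to 4 dp, full precision carried).
Each pᵢ ln pᵢ term: 0.1429×(-1.9459)=-0.2780, 0.1429×(-1.9459)=-0.2780, 0.1429×(-1.9459)=-0.2780, 0.1429×(-1.9459)=-0.2780, 0.1429×(-1.9459)=-0.2780, 0.2857×(-1.2528)=-0.3579.
Sum = -1.7479, so H' = 1.75.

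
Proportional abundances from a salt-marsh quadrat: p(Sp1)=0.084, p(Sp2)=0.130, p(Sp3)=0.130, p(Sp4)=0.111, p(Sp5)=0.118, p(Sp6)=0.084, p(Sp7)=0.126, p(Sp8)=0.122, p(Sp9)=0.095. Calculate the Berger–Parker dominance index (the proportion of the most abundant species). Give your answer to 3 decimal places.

0.130

The largest proportion is 0.13, i.e. d = 0.130 to 3 decimal places.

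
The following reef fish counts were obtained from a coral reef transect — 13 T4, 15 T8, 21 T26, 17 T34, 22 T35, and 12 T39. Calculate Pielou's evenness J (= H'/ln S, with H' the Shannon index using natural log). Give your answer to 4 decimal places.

Total N = 13+15+21+17+22+12 = 100, so the proportions are 0.13, 0.15, 0.21, 0.17, 0.22, 0.12 (working shown to 6 dp, full precision carried).
H' = −Σ pᵢ ln pᵢ = −((-0.265229) + (-0.284568) + (-0.327736) + (-0.301233) + (-0.333108) + (-0.254432)) = 1.766305.
With S = 6 species, ln S = 1.791759, so J = 1.766305/1.791759 = 0.985794, i.e. 0.9858 to 4 decimal places.

0.9858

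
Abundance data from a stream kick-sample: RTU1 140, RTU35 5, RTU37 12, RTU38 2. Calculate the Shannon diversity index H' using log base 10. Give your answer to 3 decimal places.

0.205

Total N = 140+5+12+2 = 159, so the proportions are 0.8805, 0.03145, 0.07547, 0.01258 (working shown to 5 dp, full precision carried).
Each pᵢ log₁₀ pᵢ term: 0.8805×(-0.05527)=-0.04866, 0.03145×(-1.50243)=-0.04725, 0.07547×(-1.12222)=-0.08470, 0.01258×(-1.90037)=-0.02390.
Sum = -0.20451, so H' = 0.205.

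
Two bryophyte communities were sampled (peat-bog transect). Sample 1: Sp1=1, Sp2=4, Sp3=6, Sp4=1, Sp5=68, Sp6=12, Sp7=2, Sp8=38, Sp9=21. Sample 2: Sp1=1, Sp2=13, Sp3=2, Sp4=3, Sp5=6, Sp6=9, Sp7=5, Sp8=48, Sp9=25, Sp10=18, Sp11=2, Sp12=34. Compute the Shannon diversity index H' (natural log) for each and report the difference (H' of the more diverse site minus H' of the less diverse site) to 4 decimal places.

Sample 1: N=153, proportions 0.006536, 0.026144, 0.039216, 0.006536, 0.444444, 0.078431, 0.013072, 0.248366, 0.137255, giving H' = 1.523309 (working shown to 6 dp, full precision carried).
Sample 2: N=166, proportions 0.006024, 0.078313, 0.012048, 0.018072, 0.036145, 0.054217, 0.03012, 0.289157, 0.150602, 0.108434, 0.012048, 0.204819, giving H' = 2.002361.
Difference = |1.523309 − 2.002361| = 0.479052, i.e. 0.4791 to 4 decimal places.

0.4791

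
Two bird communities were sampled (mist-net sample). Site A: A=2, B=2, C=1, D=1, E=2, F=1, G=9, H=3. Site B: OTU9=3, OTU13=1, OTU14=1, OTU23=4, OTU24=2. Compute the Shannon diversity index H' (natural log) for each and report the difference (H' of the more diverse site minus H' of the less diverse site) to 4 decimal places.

0.2797

Site A: N=21, proportions 0.095238, 0.095238, 0.047619, 0.047619, 0.095238, 0.047619, 0.428571, 0.142857, giving H' = 1.747868 (working shown to 6 dp, full precision carried).
Site B: N=11, proportions 0.272727, 0.090909, 0.090909, 0.363636, 0.181818, giving H' = 1.468140.
Difference = |1.747868 − 1.468140| = 0.279728, i.e. 0.2797 to 4 decimal places.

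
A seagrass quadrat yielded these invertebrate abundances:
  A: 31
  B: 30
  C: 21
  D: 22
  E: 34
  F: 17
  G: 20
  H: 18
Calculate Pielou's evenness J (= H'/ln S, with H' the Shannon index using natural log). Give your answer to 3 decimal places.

Total N = 31+30+21+22+34+17+20+18 = 193, so the proportions are 0.16062, 0.15544, 0.10881, 0.11399, 0.17617, 0.08808, 0.10363, 0.09326 (working shown to 5 dp, full precision carried).
H' = −Σ pᵢ ln pᵢ = −((-0.29373) + (-0.28935) + (-0.24136) + (-0.24755) + (-0.30588) + (-0.21400) + (-0.23492) + (-0.22125)) = 2.04803.
With S = 8 species, ln S = 2.07944, so J = 2.04803/2.07944 = 0.98489, i.e. 0.985 to 3 decimal places.

0.985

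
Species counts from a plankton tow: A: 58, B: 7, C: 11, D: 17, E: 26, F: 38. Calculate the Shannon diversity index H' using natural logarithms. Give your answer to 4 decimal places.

1.5747

Total N = 58+7+11+17+26+38 = 157, so the proportions are 0.369427, 0.044586, 0.070064, 0.10828, 0.165605, 0.242038 (working shown to 6 dp, full precision carried).
Each pᵢ ln pᵢ term: 0.369427×(-0.995803)=-0.367876, 0.044586×(-3.110336)=-0.138677, 0.070064×(-2.658351)=-0.186254, 0.10828×(-2.223032)=-0.240711, 0.165605×(-1.798149)=-0.297783, 0.242038×(-1.418660)=-0.343370.
Sum = -1.574670, so H' = 1.5747.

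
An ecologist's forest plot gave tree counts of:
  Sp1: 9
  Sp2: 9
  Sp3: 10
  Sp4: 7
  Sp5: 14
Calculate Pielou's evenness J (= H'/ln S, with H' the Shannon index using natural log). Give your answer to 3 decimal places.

0.983

Total N = 9+9+10+7+14 = 49, so the proportions are 0.18367, 0.18367, 0.20408, 0.14286, 0.28571 (working shown to 5 dp, full precision carried).
H' = −Σ pᵢ ln pᵢ = −((-0.31125) + (-0.31125) + (-0.32433) + (-0.27799) + (-0.35793)) = 1.58276.
With S = 5 species, ln S = 1.60944, so J = 1.58276/1.60944 = 0.98342, i.e. 0.983 to 3 decimal places.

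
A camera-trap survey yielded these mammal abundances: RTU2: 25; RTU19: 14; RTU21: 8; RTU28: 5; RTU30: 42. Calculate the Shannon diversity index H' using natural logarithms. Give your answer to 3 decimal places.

1.362

Total N = 25+14+8+5+42 = 94, so the proportions are 0.26596, 0.14894, 0.08511, 0.05319, 0.44681 (working shown to 5 dp, full precision carried).
Each pᵢ ln pᵢ term: 0.26596×(-1.32442)=-0.35224, 0.14894×(-1.90424)=-0.28361, 0.08511×(-2.46385)=-0.20969, 0.05319×(-2.93386)=-0.15606, 0.44681×(-0.80563)=-0.35996.
Sum = -1.36155, so H' = 1.362.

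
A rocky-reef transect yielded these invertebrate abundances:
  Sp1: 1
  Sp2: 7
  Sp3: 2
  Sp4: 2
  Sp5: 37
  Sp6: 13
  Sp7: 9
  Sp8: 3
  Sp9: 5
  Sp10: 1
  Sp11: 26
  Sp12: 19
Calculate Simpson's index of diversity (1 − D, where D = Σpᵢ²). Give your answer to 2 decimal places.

0.82

Total N = 1+7+2+2+37+13+9+3+5+1+26+19 = 125, so the proportions are 0.008, 0.056, 0.016, 0.016, 0.296, 0.104, 0.072, 0.024, 0.04, 0.008, 0.208, 0.152 (working shown to 4 dp, full precision carried).
D = 0.008² + 0.056² + 0.016² + 0.016² + 0.296² + 0.104² + 0.072² + 0.024² + 0.04² + 0.008² + 0.208² + 0.152² = 0.0001 + 0.0031 + 0.0003 + 0.0003 + 0.0876 + 0.0108 + 0.0052 + 0.0006 + 0.0016 + 0.0001 + 0.0433 + 0.0231 = 0.1759.
So 1 − D = 0.8241, i.e. 0.82 to 2 decimal places.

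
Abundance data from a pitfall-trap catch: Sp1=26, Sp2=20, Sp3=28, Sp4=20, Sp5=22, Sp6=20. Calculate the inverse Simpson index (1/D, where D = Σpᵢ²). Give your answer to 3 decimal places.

Total N = 26+20+28+20+22+20 = 136, so the proportions are 0.1911765, 0.1470588, 0.2058824, 0.1470588, 0.1617647, 0.1470588 (working shown to 7 dp, full precision carried).
D = 0.1911765² + 0.1470588² + 0.2058824² + 0.1470588² + 0.1617647² + 0.1470588² = 0.0365484 + 0.0216263 + 0.0423875 + 0.0216263 + 0.0261678 + 0.0216263 = 0.1699827.
So 1/D = 5.88295, i.e. 5.883 to 3 decimal places.

5.883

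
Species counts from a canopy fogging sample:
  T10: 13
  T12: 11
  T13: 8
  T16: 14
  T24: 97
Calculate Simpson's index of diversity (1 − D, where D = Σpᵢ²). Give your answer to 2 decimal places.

0.51

Total N = 13+11+8+14+97 = 143, so the proportions are 0.0909, 0.0769, 0.0559, 0.0979, 0.6783 (working shown to 4 dp, full precision carried).
D = 0.0909² + 0.0769² + 0.0559² + 0.0979² + 0.6783² = 0.0083 + 0.0059 + 0.0031 + 0.0096 + 0.4601 = 0.4870.
So 1 − D = 0.5130, i.e. 0.51 to 2 decimal places.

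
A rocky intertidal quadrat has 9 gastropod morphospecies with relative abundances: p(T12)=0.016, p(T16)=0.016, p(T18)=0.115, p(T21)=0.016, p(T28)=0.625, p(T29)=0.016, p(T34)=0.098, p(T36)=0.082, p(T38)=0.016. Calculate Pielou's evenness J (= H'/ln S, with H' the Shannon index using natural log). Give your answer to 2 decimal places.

0.59

H' = −Σ pᵢ ln pᵢ = −((-0.0662) + (-0.0662) + (-0.2487) + (-0.0662) + (-0.2938) + (-0.0662) + (-0.2276) + (-0.2051) + (-0.0662)) = 1.3060 (working shown to 4 dp, full precision carried).
With S = 9 species, ln S = 2.1972, so J = 1.3060/2.1972 = 0.5944, i.e. 0.59 to 2 decimal places.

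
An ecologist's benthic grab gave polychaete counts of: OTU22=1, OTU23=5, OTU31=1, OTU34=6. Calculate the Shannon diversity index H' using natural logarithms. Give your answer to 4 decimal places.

1.1190

Total N = 1+5+1+6 = 13, so the proportions are 0.076923, 0.384615, 0.076923, 0.461538 (working shown to 6 dp, full precision carried).
Each pᵢ ln pᵢ term: 0.076923×(-2.564949)=-0.197304, 0.384615×(-0.955511)=-0.367504, 0.076923×(-2.564949)=-0.197304, 0.461538×(-0.773190)=-0.356857.
Sum = -1.118969, so H' = 1.1190.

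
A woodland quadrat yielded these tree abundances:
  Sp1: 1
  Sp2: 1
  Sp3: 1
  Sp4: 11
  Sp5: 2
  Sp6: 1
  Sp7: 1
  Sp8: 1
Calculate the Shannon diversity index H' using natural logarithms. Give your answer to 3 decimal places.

1.483

Total N = 1+1+1+11+2+1+1+1 = 19, so the proportions are 0.05263, 0.05263, 0.05263, 0.57895, 0.10526, 0.05263, 0.05263, 0.05263 (working shown to 5 dp, full precision carried).
Each pᵢ ln pᵢ term: 0.05263×(-2.94444)=-0.15497, 0.05263×(-2.94444)=-0.15497, 0.05263×(-2.94444)=-0.15497, 0.57895×(-0.54654)=-0.31642, 0.10526×(-2.25129)=-0.23698, 0.05263×(-2.94444)=-0.15497, 0.05263×(-2.94444)=-0.15497, 0.05263×(-2.94444)=-0.15497.
Sum = -1.48322, so H' = 1.483.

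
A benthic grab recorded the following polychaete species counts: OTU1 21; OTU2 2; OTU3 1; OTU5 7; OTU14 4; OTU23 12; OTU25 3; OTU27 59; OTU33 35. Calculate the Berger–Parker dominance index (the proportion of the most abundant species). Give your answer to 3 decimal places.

Total N = 21+2+1+7+4+12+3+59+35 = 144, so the proportions are 0.14583, 0.01389, 0.00694, 0.04861, 0.02778, 0.08333, 0.02083, 0.40972, 0.24306 (working shown to 5 dp, full precision carried).
The largest proportion is 0.40972, i.e. d = 0.410 to 3 decimal places.

0.410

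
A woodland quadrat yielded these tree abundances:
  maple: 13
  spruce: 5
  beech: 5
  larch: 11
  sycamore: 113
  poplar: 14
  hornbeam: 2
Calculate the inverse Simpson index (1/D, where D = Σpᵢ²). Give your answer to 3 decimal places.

1.996

Total N = 13+5+5+11+113+14+2 = 163, so the proportions are 0.079755, 0.030675, 0.030675, 0.067485, 0.693252, 0.08589, 0.01227 (working shown to 6 dp, full precision carried).
D = 0.079755² + 0.030675² + 0.030675² + 0.067485² + 0.693252² + 0.08589² + 0.01227² = 0.006361 + 0.000941 + 0.000941 + 0.004554 + 0.480598 + 0.007377 + 0.000151 = 0.500922.
So 1/D = 1.99632, i.e. 1.996 to 3 decimal places.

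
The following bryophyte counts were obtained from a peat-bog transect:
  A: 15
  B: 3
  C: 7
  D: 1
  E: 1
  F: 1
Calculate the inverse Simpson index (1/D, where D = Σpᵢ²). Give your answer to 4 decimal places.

Total N = 15+3+7+1+1+1 = 28, so the proportions are 0.5357143, 0.1071429, 0.25, 0.0357143, 0.0357143, 0.0357143 (working shown to 7 dp, full precision carried).
D = 0.5357143² + 0.1071429² + 0.25² + 0.0357143² + 0.0357143² + 0.0357143² = 0.2869898 + 0.0114796 + 0.0625000 + 0.0012755 + 0.0012755 + 0.0012755 = 0.3647959.
So 1/D = 2.741259, i.e. 2.7413 to 4 decimal places.

2.7413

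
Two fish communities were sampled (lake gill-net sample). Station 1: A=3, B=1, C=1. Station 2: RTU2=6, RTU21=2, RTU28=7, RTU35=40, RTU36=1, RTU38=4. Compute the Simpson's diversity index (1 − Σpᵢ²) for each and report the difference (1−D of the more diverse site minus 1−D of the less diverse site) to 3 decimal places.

0.034

Station 1: N=5, proportions 0.6, 0.2, 0.2, giving 1−D = 0.56000 (working shown to 5 dp, full precision carried).
Station 2: N=60, proportions 0.1, 0.03333, 0.11667, 0.66667, 0.01667, 0.06667, giving 1−D = 0.52611.
Difference = |0.56000 − 0.52611| = 0.03389, i.e. 0.034 to 3 decimal places.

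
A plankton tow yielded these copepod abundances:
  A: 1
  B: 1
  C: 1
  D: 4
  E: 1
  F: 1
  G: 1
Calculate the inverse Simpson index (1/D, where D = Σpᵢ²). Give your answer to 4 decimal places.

Total N = 1+1+1+4+1+1+1 = 10, so the proportions are 0.1, 0.1, 0.1, 0.4, 0.1, 0.1, 0.1 (working shown to 8 dp, full precision carried).
D = 0.1² + 0.1² + 0.1² + 0.4² + 0.1² + 0.1² + 0.1² = 0.01000000 + 0.01000000 + 0.01000000 + 0.16000000 + 0.01000000 + 0.01000000 + 0.01000000 = 0.22000000.
So 1/D = 4.545455, i.e. 4.5455 to 4 decimal places.

4.5455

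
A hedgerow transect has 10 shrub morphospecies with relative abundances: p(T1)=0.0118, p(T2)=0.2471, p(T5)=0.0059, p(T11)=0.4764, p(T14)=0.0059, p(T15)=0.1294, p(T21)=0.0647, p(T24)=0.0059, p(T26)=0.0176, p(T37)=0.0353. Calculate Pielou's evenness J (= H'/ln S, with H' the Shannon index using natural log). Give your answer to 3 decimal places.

H' = −Σ pᵢ ln pᵢ = −((-0.05239) + (-0.34544) + (-0.03028) + (-0.35325) + (-0.03028) + (-0.26460) + (-0.17715) + (-0.03028) + (-0.07110) + (-0.11804)) = 1.47282 (working shown to 5 dp, full precision carried).
With S = 10 species, ln S = 2.30259, so J = 1.47282/2.30259 = 0.63964, i.e. 0.640 to 3 decimal places.

0.640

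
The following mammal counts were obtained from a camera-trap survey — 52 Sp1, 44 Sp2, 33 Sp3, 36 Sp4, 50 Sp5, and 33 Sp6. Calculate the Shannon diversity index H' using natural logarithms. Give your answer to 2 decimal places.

Total N = 52+44+33+36+50+33 = 248, so the proportions are 0.2097, 0.1774, 0.1331, 0.1452, 0.2016, 0.1331 (working shown to 4 dp, full precision carried).
Each pᵢ ln pᵢ term: 0.2097×(-1.5622)=-0.3276, 0.1774×(-1.7292)=-0.3068, 0.1331×(-2.0169)=-0.2684, 0.1452×(-1.9299)=-0.2801, 0.2016×(-1.6014)=-0.3229, 0.1331×(-2.0169)=-0.2684.
Sum = -1.7741, so H' = 1.77.

1.77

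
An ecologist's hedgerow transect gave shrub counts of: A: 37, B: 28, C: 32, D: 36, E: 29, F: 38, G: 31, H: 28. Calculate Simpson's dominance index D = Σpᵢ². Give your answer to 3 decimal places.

Total N = 37+28+32+36+29+38+31+28 = 259, so the proportions are 0.14286, 0.10811, 0.12355, 0.139, 0.11197, 0.14672, 0.11969, 0.10811 (working shown to 5 dp, full precision carried).
D = 0.14286² + 0.10811² + 0.12355² + 0.139² + 0.11197² + 0.14672² + 0.11969² + 0.10811² = 0.02041 + 0.01169 + 0.01527 + 0.01932 + 0.01254 + 0.02153 + 0.01433 + 0.01169 = 0.12676.
To 3 decimal places, D = 0.127.

0.127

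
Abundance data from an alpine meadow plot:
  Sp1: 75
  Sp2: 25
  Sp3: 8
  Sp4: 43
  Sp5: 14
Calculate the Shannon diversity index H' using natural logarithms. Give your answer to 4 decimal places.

1.3508

Total N = 75+25+8+43+14 = 165, so the proportions are 0.454545, 0.151515, 0.048485, 0.260606, 0.084848 (working shown to 6 dp, full precision carried).
Each pᵢ ln pᵢ term: 0.454545×(-0.788457)=-0.358390, 0.151515×(-1.887070)=-0.285920, 0.048485×(-3.026504)=-0.146740, 0.260606×(-1.344745)=-0.350449, 0.084848×(-2.466888)=-0.209312.
Sum = -1.350809, so H' = 1.3508.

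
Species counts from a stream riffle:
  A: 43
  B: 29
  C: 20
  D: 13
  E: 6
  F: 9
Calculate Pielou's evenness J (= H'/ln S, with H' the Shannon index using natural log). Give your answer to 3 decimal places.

0.890

Total N = 43+29+20+13+6+9 = 120, so the proportions are 0.35833, 0.24167, 0.16667, 0.10833, 0.05, 0.075 (working shown to 5 dp, full precision carried).
H' = −Σ pᵢ ln pᵢ = −((-0.36775) + (-0.34321) + (-0.29863) + (-0.24078) + (-0.14979) + (-0.19427)) = 1.59443.
With S = 6 species, ln S = 1.79176, so J = 1.59443/1.79176 = 0.88987, i.e. 0.890 to 3 decimal places.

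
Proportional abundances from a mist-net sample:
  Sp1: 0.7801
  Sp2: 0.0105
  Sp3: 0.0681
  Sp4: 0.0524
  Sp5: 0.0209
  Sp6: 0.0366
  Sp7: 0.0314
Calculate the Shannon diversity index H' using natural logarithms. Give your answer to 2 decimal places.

Each pᵢ ln pᵢ term (working shown to 4 dp, full precision carried): 0.7801×(-0.2483)=-0.1937, 0.0105×(-4.5564)=-0.0478, 0.0681×(-2.6868)=-0.1830, 0.0524×(-2.9488)=-0.1545, 0.0209×(-3.8680)=-0.0808, 0.0366×(-3.3077)=-0.1211, 0.0314×(-3.4609)=-0.1087.
Sum = -0.8896, so H' = 0.89.

0.89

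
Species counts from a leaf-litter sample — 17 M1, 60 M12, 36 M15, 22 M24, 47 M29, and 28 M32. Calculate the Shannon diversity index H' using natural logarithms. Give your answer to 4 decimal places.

Total N = 17+60+36+22+47+28 = 210, so the proportions are 0.080952, 0.285714, 0.171429, 0.104762, 0.22381, 0.133333 (working shown to 6 dp, full precision carried).
Each pᵢ ln pᵢ term: 0.080952×(-2.513894)=-0.203506, 0.285714×(-1.252763)=-0.357932, 0.171429×(-1.763589)=-0.302329, 0.104762×(-2.256065)=-0.236350, 0.22381×(-1.496960)=-0.335034, 0.133333×(-2.014903)=-0.268654.
Sum = -1.703805, so H' = 1.7038.

1.7038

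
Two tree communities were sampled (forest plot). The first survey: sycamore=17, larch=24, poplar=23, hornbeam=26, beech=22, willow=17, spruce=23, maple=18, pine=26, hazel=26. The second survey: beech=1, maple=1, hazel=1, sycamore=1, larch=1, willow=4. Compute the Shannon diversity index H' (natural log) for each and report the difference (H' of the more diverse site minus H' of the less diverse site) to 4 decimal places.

0.7090

The first survey: N=222, proportions 0.076577, 0.108108, 0.103604, 0.117117, 0.099099, 0.076577, 0.103604, 0.081081, 0.117117, 0.117117, giving H' = 2.290081 (working shown to 6 dp, full precision carried).
The second survey: N=9, proportions 0.111111, 0.111111, 0.111111, 0.111111, 0.111111, 0.444444, giving H' = 1.581094.
Difference = |2.290081 − 1.581094| = 0.708987, i.e. 0.7090 to 4 decimal places.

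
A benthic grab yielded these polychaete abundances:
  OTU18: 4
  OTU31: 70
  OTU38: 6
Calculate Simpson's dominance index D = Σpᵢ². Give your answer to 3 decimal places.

Total N = 4+70+6 = 80, so the proportions are 0.05, 0.875, 0.075 (working shown to 5 dp, full precision carried).
D = 0.05² + 0.875² + 0.075² = 0.00250 + 0.76562 + 0.00562 = 0.77375.
To 3 decimal places, D = 0.774.

0.774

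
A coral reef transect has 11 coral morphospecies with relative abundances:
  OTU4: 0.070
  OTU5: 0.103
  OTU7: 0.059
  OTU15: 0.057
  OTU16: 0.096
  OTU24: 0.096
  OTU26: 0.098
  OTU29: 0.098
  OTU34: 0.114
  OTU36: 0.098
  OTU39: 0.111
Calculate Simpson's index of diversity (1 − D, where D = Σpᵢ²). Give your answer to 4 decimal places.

0.9052

D = 0.07² + 0.103² + 0.059² + 0.057² + 0.096² + 0.096² + 0.098² + 0.098² + 0.114² + 0.098² + 0.111² = 0.004900 + 0.010609 + 0.003481 + 0.003249 + 0.009216 + 0.009216 + 0.009604 + 0.009604 + 0.012996 + 0.009604 + 0.012321 = 0.094800 (working shown to 6 dp, full precision carried).
So 1 − D = 0.905200, i.e. 0.9052 to 4 decimal places.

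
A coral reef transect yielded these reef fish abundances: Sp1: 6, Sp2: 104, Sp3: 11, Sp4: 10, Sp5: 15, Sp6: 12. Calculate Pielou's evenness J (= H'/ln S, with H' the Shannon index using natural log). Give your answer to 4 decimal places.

Total N = 6+104+11+10+15+12 = 158, so the proportions are 0.037975, 0.658228, 0.06962, 0.063291, 0.094937, 0.075949 (working shown to 6 dp, full precision carried).
H' = −Σ pᵢ ln pᵢ = −((-0.124209) + (-0.275274) + (-0.185517) + (-0.174684) + (-0.223533) + (-0.195774)) = 1.178990.
With S = 6 species, ln S = 1.791759, so J = 1.178990/1.791759 = 0.658007, i.e. 0.6580 to 4 decimal places.

0.6580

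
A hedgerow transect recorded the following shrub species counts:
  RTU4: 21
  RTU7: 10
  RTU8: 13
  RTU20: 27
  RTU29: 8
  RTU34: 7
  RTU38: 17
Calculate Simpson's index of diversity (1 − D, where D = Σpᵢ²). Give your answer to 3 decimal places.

Total N = 21+10+13+27+8+7+17 = 103, so the proportions are 0.20388, 0.09709, 0.12621, 0.26214, 0.07767, 0.06796, 0.16505 (working shown to 5 dp, full precision carried).
D = 0.20388² + 0.09709² + 0.12621² + 0.26214² + 0.07767² + 0.06796² + 0.16505² = 0.04157 + 0.00943 + 0.01593 + 0.06872 + 0.00603 + 0.00462 + 0.02724 = 0.17353.
So 1 − D = 0.82647, i.e. 0.826 to 3 decimal places.

0.826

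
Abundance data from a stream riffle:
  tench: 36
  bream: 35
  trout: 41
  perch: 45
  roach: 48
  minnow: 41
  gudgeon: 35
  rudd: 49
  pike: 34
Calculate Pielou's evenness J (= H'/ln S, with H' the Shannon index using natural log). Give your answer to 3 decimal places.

Total N = 36+35+41+45+48+41+35+49+34 = 364, so the proportions are 0.0989, 0.09615, 0.11264, 0.12363, 0.13187, 0.11264, 0.09615, 0.13462, 0.09341 (working shown to 5 dp, full precision carried).
H' = −Σ pᵢ ln pᵢ = −((-0.22882) + (-0.22517) + (-0.24595) + (-0.25844) + (-0.26716) + (-0.24595) + (-0.22517) + (-0.26995) + (-0.22145)) = 2.18807.
With S = 9 species, ln S = 2.19722, so J = 2.18807/2.19722 = 0.99583, i.e. 0.996 to 3 decimal places.

0.996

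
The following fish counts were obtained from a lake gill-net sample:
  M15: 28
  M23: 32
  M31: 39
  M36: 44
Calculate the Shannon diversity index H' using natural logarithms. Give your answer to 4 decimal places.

Total N = 28+32+39+44 = 143, so the proportions are 0.195804, 0.223776, 0.272727, 0.307692 (working shown to 6 dp, full precision carried).
Each pᵢ ln pᵢ term: 0.195804×(-1.630640)=-0.319286, 0.223776×(-1.497109)=-0.335017, 0.272727×(-1.299283)=-0.354350, 0.307692×(-1.178655)=-0.362663.
Sum = -1.371316, so H' = 1.3713.

1.3713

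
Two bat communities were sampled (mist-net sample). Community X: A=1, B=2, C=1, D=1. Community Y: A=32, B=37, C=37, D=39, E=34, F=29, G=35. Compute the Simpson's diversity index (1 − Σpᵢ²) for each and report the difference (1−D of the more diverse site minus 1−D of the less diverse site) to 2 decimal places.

0.14

Community X: N=5, proportions 0.2, 0.4, 0.2, 0.2, giving 1−D = 0.7200 (working shown to 4 dp, full precision carried).
Community Y: N=243, proportions 0.1317, 0.1523, 0.1523, 0.1605, 0.1399, 0.1193, 0.144, giving 1−D = 0.8560.
Difference = |0.7200 − 0.8560| = 0.1360, i.e. 0.14 to 2 decimal places.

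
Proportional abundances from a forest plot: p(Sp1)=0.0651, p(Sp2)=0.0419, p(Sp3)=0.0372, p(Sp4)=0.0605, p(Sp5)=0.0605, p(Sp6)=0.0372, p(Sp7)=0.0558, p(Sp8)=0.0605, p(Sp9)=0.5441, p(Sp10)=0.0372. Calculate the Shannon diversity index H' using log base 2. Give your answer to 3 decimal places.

2.423

Each pᵢ log₂ pᵢ term (working shown to 5 dp, full precision carried): 0.0651×(-3.94120)=-0.25657, 0.0419×(-4.57691)=-0.19177, 0.0372×(-4.74855)=-0.17665, 0.0605×(-4.04692)=-0.24484, 0.0605×(-4.04692)=-0.24484, 0.0372×(-4.74855)=-0.17665, 0.0558×(-4.16359)=-0.23233, 0.0605×(-4.04692)=-0.24484, 0.5441×(-0.87806)=-0.47775, 0.0372×(-4.74855)=-0.17665.
Sum = -2.42288, so H' = 2.423.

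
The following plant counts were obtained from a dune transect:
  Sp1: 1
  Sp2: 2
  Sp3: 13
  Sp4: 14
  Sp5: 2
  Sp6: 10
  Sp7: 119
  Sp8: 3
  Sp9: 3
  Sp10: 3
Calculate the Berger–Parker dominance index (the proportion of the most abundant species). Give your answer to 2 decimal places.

Total N = 1+2+13+14+2+10+119+3+3+3 = 170, so the proportions are 0.0059, 0.0118, 0.0765, 0.0824, 0.0118, 0.0588, 0.7, 0.0176, 0.0176, 0.0176 (working shown to 4 dp, full precision carried).
The largest proportion is 0.7, i.e. d = 0.70 to 2 decimal places.

0.70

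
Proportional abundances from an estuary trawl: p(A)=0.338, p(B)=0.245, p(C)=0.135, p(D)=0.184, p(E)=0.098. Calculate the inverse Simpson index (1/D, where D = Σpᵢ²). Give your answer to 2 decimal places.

D = 0.338² + 0.245² + 0.135² + 0.184² + 0.098² = 0.114244 + 0.060025 + 0.018225 + 0.033856 + 0.009604 = 0.235954 (working shown to 6 dp, full precision carried).
So 1/D = 4.2381, i.e. 4.24 to 2 decimal places.

4.24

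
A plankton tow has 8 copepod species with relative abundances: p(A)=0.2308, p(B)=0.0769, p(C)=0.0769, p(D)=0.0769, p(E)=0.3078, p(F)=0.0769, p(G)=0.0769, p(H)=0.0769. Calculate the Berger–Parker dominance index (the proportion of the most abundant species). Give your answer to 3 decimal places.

0.308

The largest proportion is 0.3078, i.e. d = 0.308 to 3 decimal places.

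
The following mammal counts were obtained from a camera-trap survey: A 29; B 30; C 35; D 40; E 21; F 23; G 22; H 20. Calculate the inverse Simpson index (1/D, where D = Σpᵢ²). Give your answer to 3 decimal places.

7.539

Total N = 29+30+35+40+21+23+22+20 = 220, so the proportions are 0.1318182, 0.1363636, 0.1590909, 0.1818182, 0.0954545, 0.1045455, 0.1, 0.0909091 (working shown to 7 dp, full precision carried).
D = 0.1318182² + 0.1363636² + 0.1590909² + 0.1818182² + 0.0954545² + 0.1045455² + 0.1² + 0.0909091² = 0.0173760 + 0.0185950 + 0.0253099 + 0.0330579 + 0.0091116 + 0.0109298 + 0.0100000 + 0.0082645 = 0.1326446.
So 1/D = 7.53894, i.e. 7.539 to 3 decimal places.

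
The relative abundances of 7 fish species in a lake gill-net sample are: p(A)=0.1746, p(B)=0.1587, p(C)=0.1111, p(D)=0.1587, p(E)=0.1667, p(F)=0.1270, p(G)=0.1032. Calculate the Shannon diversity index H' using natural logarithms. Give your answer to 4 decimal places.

Each pᵢ ln pᵢ term (working shown to 6 dp, full precision carried): 0.1746×(-1.745258)=-0.304722, 0.1587×(-1.840740)=-0.292125, 0.1111×(-2.197325)=-0.244123, 0.1587×(-1.840740)=-0.292125, 0.1667×(-1.791559)=-0.298653, 0.127×(-2.063568)=-0.262073, 0.1032×(-2.271086)=-0.234376.
Sum = -1.928198, so H' = 1.9282.

1.9282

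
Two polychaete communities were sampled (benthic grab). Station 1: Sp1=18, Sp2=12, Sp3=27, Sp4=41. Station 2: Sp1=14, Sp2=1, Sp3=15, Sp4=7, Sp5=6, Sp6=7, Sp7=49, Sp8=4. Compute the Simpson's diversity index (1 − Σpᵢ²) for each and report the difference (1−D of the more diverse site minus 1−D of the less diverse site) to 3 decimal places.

0.019

Station 1: N=98, proportions 0.183673, 0.122449, 0.27551, 0.418367, giving 1−D = 0.700333 (working shown to 6 dp, full precision carried).
Station 2: N=103, proportions 0.135922, 0.009709, 0.145631, 0.067961, 0.058252, 0.067961, 0.475728, 0.038835, giving 1−D = 0.719766.
Difference = |0.700333 − 0.719766| = 0.019433, i.e. 0.019 to 3 decimal places.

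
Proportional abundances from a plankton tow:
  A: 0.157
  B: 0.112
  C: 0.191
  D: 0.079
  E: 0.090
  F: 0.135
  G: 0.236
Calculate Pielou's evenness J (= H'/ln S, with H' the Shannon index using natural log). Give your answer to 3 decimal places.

0.966

H' = −Σ pᵢ ln pᵢ = −((-0.29069) + (-0.24520) + (-0.31620) + (-0.20053) + (-0.21672) + (-0.27033) + (-0.34077)) = 1.88042 (working shown to 5 dp, full precision carried).
With S = 7 species, ln S = 1.94591, so J = 1.88042/1.94591 = 0.96635, i.e. 0.966 to 3 decimal places.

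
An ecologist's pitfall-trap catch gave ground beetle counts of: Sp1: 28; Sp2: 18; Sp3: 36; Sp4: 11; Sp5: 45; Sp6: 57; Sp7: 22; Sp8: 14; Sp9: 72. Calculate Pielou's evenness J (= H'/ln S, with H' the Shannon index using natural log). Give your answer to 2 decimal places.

0.93

Total N = 28+18+36+11+45+57+22+14+72 = 303, so the proportions are 0.0924, 0.0594, 0.1188, 0.0363, 0.1485, 0.1881, 0.0726, 0.0462, 0.2376 (working shown to 4 dp, full precision carried).
H' = −Σ pᵢ ln pᵢ = −((-0.2201) + (-0.1677) + (-0.2531) + (-0.1204) + (-0.2832) + (-0.3143) + (-0.1904) + (-0.1421) + (-0.3415)) = 2.0328.
With S = 9 species, ln S = 2.1972, so J = 2.0328/2.1972 = 0.9251, i.e. 0.93 to 2 decimal places.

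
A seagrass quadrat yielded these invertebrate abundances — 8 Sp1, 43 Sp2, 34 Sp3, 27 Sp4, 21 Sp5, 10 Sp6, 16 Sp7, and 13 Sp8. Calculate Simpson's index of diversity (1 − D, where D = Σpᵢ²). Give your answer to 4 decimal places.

Total N = 8+43+34+27+21+10+16+13 = 172, so the proportions are 0.046512, 0.25, 0.197674, 0.156977, 0.122093, 0.05814, 0.093023, 0.075581 (working shown to 6 dp, full precision carried).
D = 0.046512² + 0.25² + 0.197674² + 0.156977² + 0.122093² + 0.05814² + 0.093023² + 0.075581² = 0.002163 + 0.062500 + 0.039075 + 0.024642 + 0.014907 + 0.003380 + 0.008653 + 0.005713 = 0.161033.
So 1 − D = 0.838967, i.e. 0.8390 to 4 decimal places.

0.8390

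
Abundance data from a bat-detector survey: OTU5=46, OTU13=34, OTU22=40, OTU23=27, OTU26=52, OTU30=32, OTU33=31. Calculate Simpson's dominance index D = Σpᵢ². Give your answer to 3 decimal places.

0.150

Total N = 46+34+40+27+52+32+31 = 262, so the proportions are 0.17557, 0.12977, 0.15267, 0.10305, 0.19847, 0.12214, 0.11832 (working shown to 5 dp, full precision carried).
D = 0.17557² + 0.12977² + 0.15267² + 0.10305² + 0.19847² + 0.12214² + 0.11832² = 0.03083 + 0.01684 + 0.02331 + 0.01062 + 0.03939 + 0.01492 + 0.01400 = 0.14990.
To 3 decimal places, D = 0.150.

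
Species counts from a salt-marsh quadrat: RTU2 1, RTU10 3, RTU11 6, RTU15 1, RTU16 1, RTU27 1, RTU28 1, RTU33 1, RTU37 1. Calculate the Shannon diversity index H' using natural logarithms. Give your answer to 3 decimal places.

1.895

Total N = 1+3+6+1+1+1+1+1+1 = 16, so the proportions are 0.0625, 0.1875, 0.375, 0.0625, 0.0625, 0.0625, 0.0625, 0.0625, 0.0625 (working shown to 5 dp, full precision carried).
Each pᵢ ln pᵢ term: 0.0625×(-2.77259)=-0.17329, 0.1875×(-1.67398)=-0.31387, 0.375×(-0.98083)=-0.36781, 0.0625×(-2.77259)=-0.17329, 0.0625×(-2.77259)=-0.17329, 0.0625×(-2.77259)=-0.17329, 0.0625×(-2.77259)=-0.17329, 0.0625×(-2.77259)=-0.17329, 0.0625×(-2.77259)=-0.17329.
Sum = -1.89469, so H' = 1.895.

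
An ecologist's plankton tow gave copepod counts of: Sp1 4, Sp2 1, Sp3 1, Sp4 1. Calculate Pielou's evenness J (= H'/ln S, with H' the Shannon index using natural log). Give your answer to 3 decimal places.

0.832

Total N = 4+1+1+1 = 7, so the proportions are 0.57143, 0.14286, 0.14286, 0.14286 (working shown to 5 dp, full precision carried).
H' = −Σ pᵢ ln pᵢ = −((-0.31978) + (-0.27799) + (-0.27799) + (-0.27799)) = 1.15374.
With S = 4 species, ln S = 1.38629, so J = 1.15374/1.38629 = 0.83225, i.e. 0.832 to 3 decimal places.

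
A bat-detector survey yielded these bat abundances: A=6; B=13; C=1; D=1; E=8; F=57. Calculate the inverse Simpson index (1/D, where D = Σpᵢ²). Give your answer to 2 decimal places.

Total N = 6+13+1+1+8+57 = 86, so the proportions are 0.06977, 0.15116, 0.01163, 0.01163, 0.09302, 0.66279 (working shown to 5 dp, full precision carried).
D = 0.06977² + 0.15116² + 0.01163² + 0.01163² + 0.09302² + 0.66279² = 0.00487 + 0.02285 + 0.00014 + 0.00014 + 0.00865 + 0.43929 = 0.47593.
So 1/D = 2.1011, i.e. 2.10 to 2 decimal places.

2.10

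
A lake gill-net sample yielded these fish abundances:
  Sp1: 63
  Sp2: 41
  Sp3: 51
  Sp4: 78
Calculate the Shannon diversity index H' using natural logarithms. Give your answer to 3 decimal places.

1.358

Total N = 63+41+51+78 = 233, so the proportions are 0.27039, 0.17597, 0.21888, 0.33476 (working shown to 5 dp, full precision carried).
Each pᵢ ln pᵢ term: 0.27039×(-1.30790)=-0.35364, 0.17597×(-1.73747)=-0.30573, 0.21888×(-1.51921)=-0.33253, 0.33476×(-1.09433)=-0.36634.
Sum = -1.35825, so H' = 1.358.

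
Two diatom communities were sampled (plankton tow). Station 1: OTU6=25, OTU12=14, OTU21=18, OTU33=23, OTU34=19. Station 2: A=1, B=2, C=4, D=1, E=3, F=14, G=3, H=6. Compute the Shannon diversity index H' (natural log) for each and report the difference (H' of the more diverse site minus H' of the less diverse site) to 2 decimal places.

0.14

Station 1: N=99, proportions 0.25253, 0.14141, 0.18182, 0.23232, 0.19192, giving H' = 1.59001 (working shown to 5 dp, full precision carried).
Station 2: N=34, proportions 0.02941, 0.05882, 0.11765, 0.02941, 0.08824, 0.41176, 0.08824, 0.17647, giving H' = 1.72576.
Difference = |1.59001 − 1.72576| = 0.13575, i.e. 0.14 to 2 decimal places.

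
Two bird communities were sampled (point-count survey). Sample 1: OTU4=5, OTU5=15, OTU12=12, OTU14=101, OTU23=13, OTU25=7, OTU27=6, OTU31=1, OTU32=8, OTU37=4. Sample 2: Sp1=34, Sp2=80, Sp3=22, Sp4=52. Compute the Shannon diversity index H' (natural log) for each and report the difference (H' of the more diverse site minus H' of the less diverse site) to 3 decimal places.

Sample 1: N=172, proportions 0.02907, 0.08721, 0.06977, 0.58721, 0.07558, 0.0407, 0.03488, 0.00581, 0.04651, 0.02326, giving H' = 1.51662 (working shown to 5 dp, full precision carried).
Sample 2: N=188, proportions 0.18085, 0.42553, 0.11702, 0.2766, giving H' = 1.27939.
Difference = |1.51662 − 1.27939| = 0.23723, i.e. 0.237 to 3 decimal places.

0.237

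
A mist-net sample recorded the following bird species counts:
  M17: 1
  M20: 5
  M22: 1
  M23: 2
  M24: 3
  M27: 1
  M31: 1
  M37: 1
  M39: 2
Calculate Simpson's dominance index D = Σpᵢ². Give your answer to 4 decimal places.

Total N = 1+5+1+2+3+1+1+1+2 = 17, so the proportions are 0.058824, 0.294118, 0.058824, 0.117647, 0.176471, 0.058824, 0.058824, 0.058824, 0.117647 (working shown to 6 dp, full precision carried).
D = 0.058824² + 0.294118² + 0.058824² + 0.117647² + 0.176471² + 0.058824² + 0.058824² + 0.058824² + 0.117647² = 0.003460 + 0.086505 + 0.003460 + 0.013841 + 0.031142 + 0.003460 + 0.003460 + 0.003460 + 0.013841 = 0.162630.
To 4 decimal places, D = 0.1626.

0.1626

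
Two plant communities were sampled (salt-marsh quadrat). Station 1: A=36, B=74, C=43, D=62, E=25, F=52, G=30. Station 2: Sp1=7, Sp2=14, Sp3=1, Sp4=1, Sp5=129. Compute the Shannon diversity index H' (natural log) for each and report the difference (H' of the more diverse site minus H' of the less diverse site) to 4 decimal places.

1.3162

Station 1: N=322, proportions 0.1118012, 0.2298137, 0.1335404, 0.1925466, 0.0776398, 0.1614907, 0.0931677, giving H' = 1.8829555 (working shown to 7 dp, full precision carried).
Station 2: N=152, proportions 0.0460526, 0.0921053, 0.0065789, 0.0065789, 0.8486842, giving H' = 0.5667491.
Difference = |1.8829555 − 0.5667491| = 1.3162064, i.e. 1.3162 to 4 decimal places.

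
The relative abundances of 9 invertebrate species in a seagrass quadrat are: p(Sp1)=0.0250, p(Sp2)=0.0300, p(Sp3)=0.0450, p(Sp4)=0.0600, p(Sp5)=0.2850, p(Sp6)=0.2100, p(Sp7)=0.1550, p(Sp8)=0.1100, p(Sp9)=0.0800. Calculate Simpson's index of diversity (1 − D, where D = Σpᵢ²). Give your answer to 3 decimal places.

D = 0.025² + 0.03² + 0.045² + 0.06² + 0.285² + 0.21² + 0.155² + 0.11² + 0.08² = 0.00063 + 0.00090 + 0.00202 + 0.00360 + 0.08122 + 0.04410 + 0.02403 + 0.01210 + 0.00640 = 0.17500 (working shown to 5 dp, full precision carried).
So 1 − D = 0.82500, i.e. 0.825 to 3 decimal places.

0.825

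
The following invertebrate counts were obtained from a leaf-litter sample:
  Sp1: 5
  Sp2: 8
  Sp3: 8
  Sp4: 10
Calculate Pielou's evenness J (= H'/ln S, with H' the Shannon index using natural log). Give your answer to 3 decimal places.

Total N = 5+8+8+10 = 31, so the proportions are 0.16129, 0.25806, 0.25806, 0.32258 (working shown to 5 dp, full precision carried).
H' = −Σ pᵢ ln pᵢ = −((-0.29428) + (-0.34956) + (-0.34956) + (-0.36497)) = 1.35837.
With S = 4 species, ln S = 1.38629, so J = 1.35837/1.38629 = 0.97986, i.e. 0.980 to 3 decimal places.

0.980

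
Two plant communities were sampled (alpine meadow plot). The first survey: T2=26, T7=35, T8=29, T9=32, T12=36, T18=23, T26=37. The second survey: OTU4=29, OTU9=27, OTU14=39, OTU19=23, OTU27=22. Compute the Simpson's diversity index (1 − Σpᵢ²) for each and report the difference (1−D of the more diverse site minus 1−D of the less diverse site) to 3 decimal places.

0.063

The first survey: N=218, proportions 0.11927, 0.16055, 0.13303, 0.14679, 0.16514, 0.1055, 0.16972, giving 1−D = 0.85355 (working shown to 5 dp, full precision carried).
The second survey: N=140, proportions 0.20714, 0.19286, 0.27857, 0.16429, 0.15714, giving 1−D = 0.79061.
Difference = |0.85355 − 0.79061| = 0.06294, i.e. 0.063 to 3 decimal places.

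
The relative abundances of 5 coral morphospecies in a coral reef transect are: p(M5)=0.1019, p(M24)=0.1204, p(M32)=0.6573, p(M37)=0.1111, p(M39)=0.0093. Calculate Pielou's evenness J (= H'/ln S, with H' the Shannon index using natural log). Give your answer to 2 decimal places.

0.65

H' = −Σ pᵢ ln pᵢ = −((-0.2327) + (-0.2549) + (-0.2758) + (-0.2441) + (-0.0435)) = 1.0510 (working shown to 4 dp, full precision carried).
With S = 5 species, ln S = 1.6094, so J = 1.0510/1.6094 = 0.6530, i.e. 0.65 to 2 decimal places.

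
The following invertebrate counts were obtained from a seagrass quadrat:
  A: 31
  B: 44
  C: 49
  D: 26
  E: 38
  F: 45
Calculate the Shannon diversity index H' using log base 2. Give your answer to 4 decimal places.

2.5522

Total N = 31+44+49+26+38+45 = 233, so the proportions are 0.133047, 0.188841, 0.2103, 0.111588, 0.16309, 0.193133 (working shown to 6 dp, full precision carried).
Each pᵢ log₂ pᵢ term: 0.133047×(-2.909990)=-0.387166, 0.188841×(-2.404755)=-0.454117, 0.2103×(-2.249476)=-0.473066, 0.111588×(-3.163746)=-0.353036, 0.16309×(-2.616259)=-0.426686, 0.193133×(-2.372333)=-0.458176.
Sum = -2.552247, so H' = 2.5522.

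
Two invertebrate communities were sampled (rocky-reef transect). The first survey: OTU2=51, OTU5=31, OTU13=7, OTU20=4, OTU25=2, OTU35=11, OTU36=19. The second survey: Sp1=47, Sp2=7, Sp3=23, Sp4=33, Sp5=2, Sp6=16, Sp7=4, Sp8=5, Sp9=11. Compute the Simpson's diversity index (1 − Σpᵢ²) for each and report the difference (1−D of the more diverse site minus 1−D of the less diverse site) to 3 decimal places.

0.067

The first survey: N=125, proportions 0.408, 0.248, 0.056, 0.032, 0.016, 0.088, 0.152, giving 1−D = 0.73677 (working shown to 5 dp, full precision carried).
The second survey: N=148, proportions 0.31757, 0.0473, 0.15541, 0.22297, 0.01351, 0.10811, 0.02703, 0.03378, 0.07432, giving 1−D = 0.80378.
Difference = |0.73677 − 0.80378| = 0.06701, i.e. 0.067 to 3 decimal places.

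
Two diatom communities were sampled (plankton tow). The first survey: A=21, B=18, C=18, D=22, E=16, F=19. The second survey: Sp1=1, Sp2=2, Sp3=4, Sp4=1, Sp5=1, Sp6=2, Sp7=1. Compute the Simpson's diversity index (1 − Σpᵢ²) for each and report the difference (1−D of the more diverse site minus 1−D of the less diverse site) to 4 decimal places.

The first survey: N=114, proportions 0.184211, 0.157895, 0.157895, 0.192982, 0.140351, 0.166667, giving 1−D = 0.831487 (working shown to 6 dp, full precision carried).
The second survey: N=12, proportions 0.083333, 0.166667, 0.333333, 0.083333, 0.083333, 0.166667, 0.083333, giving 1−D = 0.805556.
Difference = |0.831487 − 0.805556| = 0.025931, i.e. 0.0259 to 4 decimal places.

0.0259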